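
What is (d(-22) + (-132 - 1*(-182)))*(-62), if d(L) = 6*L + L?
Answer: 6448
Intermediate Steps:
d(L) = 7*L
(d(-22) + (-132 - 1*(-182)))*(-62) = (7*(-22) + (-132 - 1*(-182)))*(-62) = (-154 + (-132 + 182))*(-62) = (-154 + 50)*(-62) = -104*(-62) = 6448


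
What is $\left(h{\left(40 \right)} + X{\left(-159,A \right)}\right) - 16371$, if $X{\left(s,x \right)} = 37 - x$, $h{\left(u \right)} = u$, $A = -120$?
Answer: $-16174$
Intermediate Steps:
$\left(h{\left(40 \right)} + X{\left(-159,A \right)}\right) - 16371 = \left(40 + \left(37 - -120\right)\right) - 16371 = \left(40 + \left(37 + 120\right)\right) - 16371 = \left(40 + 157\right) - 16371 = 197 - 16371 = -16174$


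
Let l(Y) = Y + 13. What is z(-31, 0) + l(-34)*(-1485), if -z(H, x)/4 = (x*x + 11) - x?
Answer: 31141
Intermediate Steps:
l(Y) = 13 + Y
z(H, x) = -44 - 4*x**2 + 4*x (z(H, x) = -4*((x*x + 11) - x) = -4*((x**2 + 11) - x) = -4*((11 + x**2) - x) = -4*(11 + x**2 - x) = -44 - 4*x**2 + 4*x)
z(-31, 0) + l(-34)*(-1485) = (-44 - 4*0**2 + 4*0) + (13 - 34)*(-1485) = (-44 - 4*0 + 0) - 21*(-1485) = (-44 + 0 + 0) + 31185 = -44 + 31185 = 31141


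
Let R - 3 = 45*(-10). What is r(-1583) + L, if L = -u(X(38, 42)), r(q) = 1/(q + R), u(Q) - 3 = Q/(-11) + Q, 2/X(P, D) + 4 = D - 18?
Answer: -69031/22330 ≈ -3.0914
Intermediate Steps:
X(P, D) = 2/(-22 + D) (X(P, D) = 2/(-4 + (D - 18)) = 2/(-4 + (-18 + D)) = 2/(-22 + D))
u(Q) = 3 + 10*Q/11 (u(Q) = 3 + (Q/(-11) + Q) = 3 + (-Q/11 + Q) = 3 + 10*Q/11)
R = -447 (R = 3 + 45*(-10) = 3 - 450 = -447)
r(q) = 1/(-447 + q) (r(q) = 1/(q - 447) = 1/(-447 + q))
L = -34/11 (L = -(3 + 10*(2/(-22 + 42))/11) = -(3 + 10*(2/20)/11) = -(3 + 10*(2*(1/20))/11) = -(3 + (10/11)*(⅒)) = -(3 + 1/11) = -1*34/11 = -34/11 ≈ -3.0909)
r(-1583) + L = 1/(-447 - 1583) - 34/11 = 1/(-2030) - 34/11 = -1/2030 - 34/11 = -69031/22330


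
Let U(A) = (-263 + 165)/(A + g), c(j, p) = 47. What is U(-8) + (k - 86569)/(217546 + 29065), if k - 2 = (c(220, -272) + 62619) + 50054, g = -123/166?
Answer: 4049815751/357832561 ≈ 11.318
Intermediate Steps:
g = -123/166 (g = -123*1/166 = -123/166 ≈ -0.74096)
k = 112722 (k = 2 + ((47 + 62619) + 50054) = 2 + (62666 + 50054) = 2 + 112720 = 112722)
U(A) = -98/(-123/166 + A) (U(A) = (-263 + 165)/(A - 123/166) = -98/(-123/166 + A))
U(-8) + (k - 86569)/(217546 + 29065) = -16268/(-123 + 166*(-8)) + (112722 - 86569)/(217546 + 29065) = -16268/(-123 - 1328) + 26153/246611 = -16268/(-1451) + 26153*(1/246611) = -16268*(-1/1451) + 26153/246611 = 16268/1451 + 26153/246611 = 4049815751/357832561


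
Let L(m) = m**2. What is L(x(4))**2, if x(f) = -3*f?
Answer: 20736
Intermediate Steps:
L(x(4))**2 = ((-3*4)**2)**2 = ((-12)**2)**2 = 144**2 = 20736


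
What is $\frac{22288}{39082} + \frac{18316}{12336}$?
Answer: $\frac{123846335}{60264444} \approx 2.055$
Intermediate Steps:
$\frac{22288}{39082} + \frac{18316}{12336} = 22288 \cdot \frac{1}{39082} + 18316 \cdot \frac{1}{12336} = \frac{11144}{19541} + \frac{4579}{3084} = \frac{123846335}{60264444}$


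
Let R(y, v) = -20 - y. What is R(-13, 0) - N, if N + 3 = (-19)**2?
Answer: -365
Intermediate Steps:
N = 358 (N = -3 + (-19)**2 = -3 + 361 = 358)
R(-13, 0) - N = (-20 - 1*(-13)) - 1*358 = (-20 + 13) - 358 = -7 - 358 = -365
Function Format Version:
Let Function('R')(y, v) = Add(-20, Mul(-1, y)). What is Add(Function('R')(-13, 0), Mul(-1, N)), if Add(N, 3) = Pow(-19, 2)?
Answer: -365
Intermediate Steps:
N = 358 (N = Add(-3, Pow(-19, 2)) = Add(-3, 361) = 358)
Add(Function('R')(-13, 0), Mul(-1, N)) = Add(Add(-20, Mul(-1, -13)), Mul(-1, 358)) = Add(Add(-20, 13), -358) = Add(-7, -358) = -365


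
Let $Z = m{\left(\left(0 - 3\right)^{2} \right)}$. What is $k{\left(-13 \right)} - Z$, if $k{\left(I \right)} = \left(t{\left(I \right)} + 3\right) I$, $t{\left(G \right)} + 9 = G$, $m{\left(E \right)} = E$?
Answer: $238$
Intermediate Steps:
$t{\left(G \right)} = -9 + G$
$Z = 9$ ($Z = \left(0 - 3\right)^{2} = \left(-3\right)^{2} = 9$)
$k{\left(I \right)} = I \left(-6 + I\right)$ ($k{\left(I \right)} = \left(\left(-9 + I\right) + 3\right) I = \left(-6 + I\right) I = I \left(-6 + I\right)$)
$k{\left(-13 \right)} - Z = - 13 \left(-6 - 13\right) - 9 = \left(-13\right) \left(-19\right) - 9 = 247 - 9 = 238$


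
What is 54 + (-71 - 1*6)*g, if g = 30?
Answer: -2256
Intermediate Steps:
54 + (-71 - 1*6)*g = 54 + (-71 - 1*6)*30 = 54 + (-71 - 6)*30 = 54 - 77*30 = 54 - 2310 = -2256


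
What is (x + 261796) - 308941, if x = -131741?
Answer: -178886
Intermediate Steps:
(x + 261796) - 308941 = (-131741 + 261796) - 308941 = 130055 - 308941 = -178886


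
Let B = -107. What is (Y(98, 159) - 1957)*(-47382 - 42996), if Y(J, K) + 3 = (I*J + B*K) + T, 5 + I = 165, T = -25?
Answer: 299874204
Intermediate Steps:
I = 160 (I = -5 + 165 = 160)
Y(J, K) = -28 - 107*K + 160*J (Y(J, K) = -3 + ((160*J - 107*K) - 25) = -3 + ((-107*K + 160*J) - 25) = -3 + (-25 - 107*K + 160*J) = -28 - 107*K + 160*J)
(Y(98, 159) - 1957)*(-47382 - 42996) = ((-28 - 107*159 + 160*98) - 1957)*(-47382 - 42996) = ((-28 - 17013 + 15680) - 1957)*(-90378) = (-1361 - 1957)*(-90378) = -3318*(-90378) = 299874204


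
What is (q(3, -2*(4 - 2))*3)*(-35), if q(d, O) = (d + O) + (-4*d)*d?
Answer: 3885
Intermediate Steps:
q(d, O) = O + d - 4*d² (q(d, O) = (O + d) - 4*d² = O + d - 4*d²)
(q(3, -2*(4 - 2))*3)*(-35) = ((-2*(4 - 2) + 3 - 4*3²)*3)*(-35) = ((-2*2 + 3 - 4*9)*3)*(-35) = ((-4 + 3 - 36)*3)*(-35) = -37*3*(-35) = -111*(-35) = 3885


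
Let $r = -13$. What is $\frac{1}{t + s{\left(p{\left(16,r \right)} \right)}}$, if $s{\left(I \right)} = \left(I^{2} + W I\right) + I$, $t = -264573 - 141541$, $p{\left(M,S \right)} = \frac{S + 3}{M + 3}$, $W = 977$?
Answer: $- \frac{361}{146792874} \approx -2.4592 \cdot 10^{-6}$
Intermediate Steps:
$p{\left(M,S \right)} = \frac{3 + S}{3 + M}$
$t = -406114$
$s{\left(I \right)} = I^{2} + 978 I$ ($s{\left(I \right)} = \left(I^{2} + 977 I\right) + I = I^{2} + 978 I$)
$\frac{1}{t + s{\left(p{\left(16,r \right)} \right)}} = \frac{1}{-406114 + \frac{3 - 13}{3 + 16} \left(978 + \frac{3 - 13}{3 + 16}\right)} = \frac{1}{-406114 + \frac{1}{19} \left(-10\right) \left(978 + \frac{1}{19} \left(-10\right)\right)} = \frac{1}{-406114 - \frac{10 \left(978 - \frac{10}{19}\right)}{19}} = \frac{1}{-406114 - \frac{185720}{361}} = \frac{1}{- \frac{146792874}{361}} = - \frac{361}{146792874}$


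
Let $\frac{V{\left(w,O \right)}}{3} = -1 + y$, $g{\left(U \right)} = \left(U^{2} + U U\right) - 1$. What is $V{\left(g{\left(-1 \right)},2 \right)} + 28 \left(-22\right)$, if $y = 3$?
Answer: $-610$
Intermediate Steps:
$g{\left(U \right)} = -1 + 2 U^{2}$ ($g{\left(U \right)} = \left(U^{2} + U^{2}\right) - 1 = 2 U^{2} - 1 = -1 + 2 U^{2}$)
$V{\left(w,O \right)} = 6$ ($V{\left(w,O \right)} = 3 \left(-1 + 3\right) = 3 \cdot 2 = 6$)
$V{\left(g{\left(-1 \right)},2 \right)} + 28 \left(-22\right) = 6 + 28 \left(-22\right) = 6 - 616 = -610$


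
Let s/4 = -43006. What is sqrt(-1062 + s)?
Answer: I*sqrt(173086) ≈ 416.04*I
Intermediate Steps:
s = -172024 (s = 4*(-43006) = -172024)
sqrt(-1062 + s) = sqrt(-1062 - 172024) = sqrt(-173086) = I*sqrt(173086)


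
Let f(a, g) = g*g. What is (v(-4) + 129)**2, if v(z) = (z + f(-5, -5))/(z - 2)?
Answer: 63001/4 ≈ 15750.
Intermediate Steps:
f(a, g) = g**2
v(z) = (25 + z)/(-2 + z) (v(z) = (z + (-5)**2)/(z - 2) = (z + 25)/(-2 + z) = (25 + z)/(-2 + z))
(v(-4) + 129)**2 = ((25 - 4)/(-2 - 4) + 129)**2 = (21/(-6) + 129)**2 = (-1/6*21 + 129)**2 = (-7/2 + 129)**2 = (251/2)**2 = 63001/4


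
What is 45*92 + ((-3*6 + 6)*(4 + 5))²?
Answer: 15804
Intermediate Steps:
45*92 + ((-3*6 + 6)*(4 + 5))² = 4140 + ((-18 + 6)*9)² = 4140 + (-12*9)² = 4140 + (-108)² = 4140 + 11664 = 15804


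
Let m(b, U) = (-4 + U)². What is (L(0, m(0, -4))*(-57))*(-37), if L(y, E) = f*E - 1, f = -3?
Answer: -407037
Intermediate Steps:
L(y, E) = -1 - 3*E (L(y, E) = -3*E - 1 = -1 - 3*E)
(L(0, m(0, -4))*(-57))*(-37) = ((-1 - 3*(-4 - 4)²)*(-57))*(-37) = ((-1 - 3*(-8)²)*(-57))*(-37) = ((-1 - 3*64)*(-57))*(-37) = ((-1 - 192)*(-57))*(-37) = -193*(-57)*(-37) = 11001*(-37) = -407037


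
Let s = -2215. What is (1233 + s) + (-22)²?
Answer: -498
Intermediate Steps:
(1233 + s) + (-22)² = (1233 - 2215) + (-22)² = -982 + 484 = -498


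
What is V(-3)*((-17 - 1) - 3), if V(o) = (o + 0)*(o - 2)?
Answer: -315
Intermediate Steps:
V(o) = o*(-2 + o)
V(-3)*((-17 - 1) - 3) = (-3*(-2 - 3))*((-17 - 1) - 3) = (-3*(-5))*(-18 - 3) = 15*(-21) = -315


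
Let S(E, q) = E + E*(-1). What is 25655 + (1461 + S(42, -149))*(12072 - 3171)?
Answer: 13030016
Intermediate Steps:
S(E, q) = 0 (S(E, q) = E - E = 0)
25655 + (1461 + S(42, -149))*(12072 - 3171) = 25655 + (1461 + 0)*(12072 - 3171) = 25655 + 1461*8901 = 25655 + 13004361 = 13030016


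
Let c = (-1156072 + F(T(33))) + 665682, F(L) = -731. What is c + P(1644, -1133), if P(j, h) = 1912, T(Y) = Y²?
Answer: -489209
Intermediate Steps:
c = -491121 (c = (-1156072 - 731) + 665682 = -1156803 + 665682 = -491121)
c + P(1644, -1133) = -491121 + 1912 = -489209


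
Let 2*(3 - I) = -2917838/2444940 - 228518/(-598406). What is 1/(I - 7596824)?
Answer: -731533382820/5557327867973273393 ≈ -1.3163e-7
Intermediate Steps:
I = 2491434890287/731533382820 (I = 3 - (-2917838/2444940 - 228518/(-598406))/2 = 3 - (-2917838*1/2444940 - 228518*(-1/598406))/2 = 3 - (-1458919/1222470 + 114259/299203)/2 = 3 - 1/2*(-296834741827/365766691410) = 3 + 296834741827/731533382820 = 2491434890287/731533382820 ≈ 3.4058)
1/(I - 7596824) = 1/(2491434890287/731533382820 - 7596824) = 1/(-5557327867973273393/731533382820) = -731533382820/5557327867973273393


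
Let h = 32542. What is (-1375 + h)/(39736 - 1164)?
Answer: 31167/38572 ≈ 0.80802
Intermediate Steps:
(-1375 + h)/(39736 - 1164) = (-1375 + 32542)/(39736 - 1164) = 31167/38572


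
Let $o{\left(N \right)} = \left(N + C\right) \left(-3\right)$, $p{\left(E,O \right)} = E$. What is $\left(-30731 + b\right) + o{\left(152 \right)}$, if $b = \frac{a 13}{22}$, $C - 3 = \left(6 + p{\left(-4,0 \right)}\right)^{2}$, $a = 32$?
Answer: $- \frac{343080}{11} \approx -31189.0$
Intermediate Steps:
$C = 7$ ($C = 3 + \left(6 - 4\right)^{2} = 3 + 2^{2} = 3 + 4 = 7$)
$o{\left(N \right)} = -21 - 3 N$ ($o{\left(N \right)} = \left(N + 7\right) \left(-3\right) = \left(7 + N\right) \left(-3\right) = -21 - 3 N$)
$b = \frac{208}{11}$ ($b = \frac{32 \cdot 13}{22} = 416 \cdot \frac{1}{22} = \frac{208}{11} \approx 18.909$)
$\left(-30731 + b\right) + o{\left(152 \right)} = \left(-30731 + \frac{208}{11}\right) - 477 = - \frac{337833}{11} - 477 = - \frac{343080}{11}$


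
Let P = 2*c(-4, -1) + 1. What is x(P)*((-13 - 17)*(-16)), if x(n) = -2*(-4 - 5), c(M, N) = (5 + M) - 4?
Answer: 8640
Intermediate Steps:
c(M, N) = 1 + M
P = -5 (P = 2*(1 - 4) + 1 = 2*(-3) + 1 = -6 + 1 = -5)
x(n) = 18 (x(n) = -2*(-9) = 18)
x(P)*((-13 - 17)*(-16)) = 18*((-13 - 17)*(-16)) = 18*(-30*(-16)) = 18*480 = 8640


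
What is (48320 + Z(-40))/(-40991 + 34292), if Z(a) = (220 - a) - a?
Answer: -4420/609 ≈ -7.2578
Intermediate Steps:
Z(a) = 220 - 2*a
(48320 + Z(-40))/(-40991 + 34292) = (48320 + (220 - 2*(-40)))/(-40991 + 34292) = (48320 + (220 + 80))/(-6699) = (48320 + 300)*(-1/6699) = 48620*(-1/6699) = -4420/609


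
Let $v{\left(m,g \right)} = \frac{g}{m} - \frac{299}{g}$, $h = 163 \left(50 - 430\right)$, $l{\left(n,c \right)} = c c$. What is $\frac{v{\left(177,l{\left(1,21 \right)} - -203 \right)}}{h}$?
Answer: $- \frac{15731}{306974640} \approx -5.1245 \cdot 10^{-5}$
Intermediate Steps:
$l{\left(n,c \right)} = c^{2}$
$h = -61940$ ($h = 163 \left(-380\right) = -61940$)
$v{\left(m,g \right)} = - \frac{299}{g} + \frac{g}{m}$
$\frac{v{\left(177,l{\left(1,21 \right)} - -203 \right)}}{h} = \frac{- \frac{299}{21^{2} - -203} + \frac{21^{2} - -203}{177}}{-61940} = \left(- \frac{299}{441 + 203} + \left(441 + 203\right) \frac{1}{177}\right) \left(- \frac{1}{61940}\right) = \left(- \frac{299}{644} + 644 \cdot \frac{1}{177}\right) \left(- \frac{1}{61940}\right) = \left(\left(-299\right) \frac{1}{644} + \frac{644}{177}\right) \left(- \frac{1}{61940}\right) = \left(- \frac{13}{28} + \frac{644}{177}\right) \left(- \frac{1}{61940}\right) = \frac{15731}{4956} \left(- \frac{1}{61940}\right) = - \frac{15731}{306974640}$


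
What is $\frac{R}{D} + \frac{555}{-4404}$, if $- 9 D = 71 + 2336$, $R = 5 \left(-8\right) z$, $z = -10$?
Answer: $- \frac{5730095}{3533476} \approx -1.6217$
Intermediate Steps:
$R = 400$ ($R = 5 \left(-8\right) \left(-10\right) = \left(-40\right) \left(-10\right) = 400$)
$D = - \frac{2407}{9}$ ($D = - \frac{71 + 2336}{9} = \left(- \frac{1}{9}\right) 2407 = - \frac{2407}{9} \approx -267.44$)
$\frac{R}{D} + \frac{555}{-4404} = \frac{400}{- \frac{2407}{9}} + \frac{555}{-4404} = 400 \left(- \frac{9}{2407}\right) + 555 \left(- \frac{1}{4404}\right) = - \frac{3600}{2407} - \frac{185}{1468} = - \frac{5730095}{3533476}$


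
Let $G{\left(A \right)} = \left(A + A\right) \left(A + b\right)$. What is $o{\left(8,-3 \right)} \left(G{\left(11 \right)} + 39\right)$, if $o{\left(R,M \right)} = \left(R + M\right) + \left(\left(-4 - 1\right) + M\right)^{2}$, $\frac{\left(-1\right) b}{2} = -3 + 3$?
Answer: $19389$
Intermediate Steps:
$b = 0$ ($b = - 2 \left(-3 + 3\right) = \left(-2\right) 0 = 0$)
$G{\left(A \right)} = 2 A^{2}$ ($G{\left(A \right)} = \left(A + A\right) \left(A + 0\right) = 2 A A = 2 A^{2}$)
$o{\left(R,M \right)} = M + R + \left(-5 + M\right)^{2}$ ($o{\left(R,M \right)} = \left(M + R\right) + \left(-5 + M\right)^{2} = M + R + \left(-5 + M\right)^{2}$)
$o{\left(8,-3 \right)} \left(G{\left(11 \right)} + 39\right) = \left(-3 + 8 + \left(-5 - 3\right)^{2}\right) \left(2 \cdot 11^{2} + 39\right) = \left(-3 + 8 + \left(-8\right)^{2}\right) \left(2 \cdot 121 + 39\right) = \left(-3 + 8 + 64\right) \left(242 + 39\right) = 69 \cdot 281 = 19389$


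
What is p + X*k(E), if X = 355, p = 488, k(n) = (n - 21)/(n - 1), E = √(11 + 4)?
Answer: 2351/7 - 3550*√15/7 ≈ -1628.3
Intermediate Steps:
E = √15 ≈ 3.8730
k(n) = (-21 + n)/(-1 + n)
p + X*k(E) = 488 + 355*((-21 + √15)/(-1 + √15)) = 488 + 355*(-21 + √15)/(-1 + √15)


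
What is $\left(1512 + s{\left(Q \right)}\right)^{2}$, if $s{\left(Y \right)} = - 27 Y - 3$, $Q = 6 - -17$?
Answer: $788544$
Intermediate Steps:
$Q = 23$ ($Q = 6 + 17 = 23$)
$s{\left(Y \right)} = -3 - 27 Y$
$\left(1512 + s{\left(Q \right)}\right)^{2} = \left(1512 - 624\right)^{2} = 888^{2} = 788544$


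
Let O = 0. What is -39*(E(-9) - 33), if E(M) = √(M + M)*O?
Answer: 1287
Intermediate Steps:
E(M) = 0 (E(M) = √(M + M)*0 = √(2*M)*0 = (√2*√M)*0 = 0)
-39*(E(-9) - 33) = -39*(0 - 33) = -39*(-33) = 1287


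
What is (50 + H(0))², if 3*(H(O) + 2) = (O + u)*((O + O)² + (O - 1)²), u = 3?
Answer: 2401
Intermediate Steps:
H(O) = -2 + (3 + O)*((-1 + O)² + 4*O²)/3 (H(O) = -2 + ((O + 3)*((O + O)² + (O - 1)²))/3 = -2 + ((3 + O)*((2*O)² + (-1 + O)²))/3 = -2 + ((3 + O)*(4*O² + (-1 + O)²))/3 = -2 + ((3 + O)*((-1 + O)² + 4*O²))/3 = -2 + (3 + O)*((-1 + O)² + 4*O²)/3)
(50 + H(0))² = (50 + (-1 - 5/3*0 + (5/3)*0³ + (13/3)*0²))² = (50 + (-1 + 0 + (5/3)*0 + (13/3)*0))² = (50 + (-1 + 0 + 0 + 0))² = (50 - 1)² = 49² = 2401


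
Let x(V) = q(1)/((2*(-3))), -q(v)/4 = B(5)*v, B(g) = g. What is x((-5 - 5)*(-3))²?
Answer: 100/9 ≈ 11.111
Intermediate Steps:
q(v) = -20*v
x(V) = 10/3 (x(V) = (-20*1)/((2*(-3))) = -20/(-6) = -20*(-⅙) = 10/3)
x((-5 - 5)*(-3))² = (10/3)² = 100/9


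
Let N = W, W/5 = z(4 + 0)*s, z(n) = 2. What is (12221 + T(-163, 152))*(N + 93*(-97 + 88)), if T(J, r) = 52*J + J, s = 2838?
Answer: 98659026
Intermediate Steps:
T(J, r) = 53*J
W = 28380 (W = 5*(2*2838) = 5*5676 = 28380)
N = 28380
(12221 + T(-163, 152))*(N + 93*(-97 + 88)) = (12221 + 53*(-163))*(28380 + 93*(-97 + 88)) = (12221 - 8639)*(28380 + 93*(-9)) = 3582*(28380 - 837) = 3582*27543 = 98659026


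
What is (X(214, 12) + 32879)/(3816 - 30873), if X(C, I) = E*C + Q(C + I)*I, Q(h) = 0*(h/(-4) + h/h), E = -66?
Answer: -18755/27057 ≈ -0.69317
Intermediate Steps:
Q(h) = 0 (Q(h) = 0*(h*(-1/4) + 1) = 0*(-h/4 + 1) = 0*(1 - h/4) = 0)
X(C, I) = -66*C (X(C, I) = -66*C + 0*I = -66*C + 0 = -66*C)
(X(214, 12) + 32879)/(3816 - 30873) = (-66*214 + 32879)/(3816 - 30873) = (-14124 + 32879)/(-27057) = 18755*(-1/27057) = -18755/27057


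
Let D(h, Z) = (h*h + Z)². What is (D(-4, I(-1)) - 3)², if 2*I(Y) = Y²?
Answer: 1159929/16 ≈ 72496.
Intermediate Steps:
I(Y) = Y²/2
D(h, Z) = (Z + h²)² (D(h, Z) = (h² + Z)² = (Z + h²)²)
(D(-4, I(-1)) - 3)² = (((½)*(-1)² + (-4)²)² - 3)² = (((½)*1 + 16)² - 3)² = ((½ + 16)² - 3)² = ((33/2)² - 3)² = (1089/4 - 3)² = (1077/4)² = 1159929/16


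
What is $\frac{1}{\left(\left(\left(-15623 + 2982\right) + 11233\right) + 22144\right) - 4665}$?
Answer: $\frac{1}{16071} \approx 6.2224 \cdot 10^{-5}$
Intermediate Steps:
$\frac{1}{\left(\left(\left(-15623 + 2982\right) + 11233\right) + 22144\right) - 4665} = \frac{1}{\left(\left(-12641 + 11233\right) + 22144\right) - 4665} = \frac{1}{\left(-1408 + 22144\right) - 4665} = \frac{1}{20736 - 4665} = \frac{1}{16071}$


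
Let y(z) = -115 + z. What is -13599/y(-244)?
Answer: 13599/359 ≈ 37.880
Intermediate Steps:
-13599/y(-244) = -13599/(-115 - 244) = -13599/(-359) = -13599*(-1/359) = 13599/359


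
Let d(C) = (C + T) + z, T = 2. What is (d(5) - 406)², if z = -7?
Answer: 164836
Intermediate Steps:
d(C) = -5 + C (d(C) = (C + 2) - 7 = (2 + C) - 7 = -5 + C)
(d(5) - 406)² = ((-5 + 5) - 406)² = (0 - 406)² = (-406)² = 164836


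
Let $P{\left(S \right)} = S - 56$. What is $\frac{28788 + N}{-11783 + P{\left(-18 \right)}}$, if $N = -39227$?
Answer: $\frac{10439}{11857} \approx 0.88041$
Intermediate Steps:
$P{\left(S \right)} = -56 + S$
$\frac{28788 + N}{-11783 + P{\left(-18 \right)}} = \frac{28788 - 39227}{-11783 - 74} = - \frac{10439}{-11783 - 74} = - \frac{10439}{-11857} = \left(-10439\right) \left(- \frac{1}{11857}\right) = \frac{10439}{11857}$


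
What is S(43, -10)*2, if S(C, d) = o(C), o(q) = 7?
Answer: 14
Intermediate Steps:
S(C, d) = 7
S(43, -10)*2 = 7*2 = 14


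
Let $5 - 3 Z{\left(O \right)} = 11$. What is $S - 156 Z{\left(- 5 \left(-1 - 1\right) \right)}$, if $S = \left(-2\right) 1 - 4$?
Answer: $306$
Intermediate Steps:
$S = -6$ ($S = -2 - 4 = -6$)
$Z{\left(O \right)} = -2$ ($Z{\left(O \right)} = \frac{5}{3} - \frac{11}{3} = -2$)
$S - 156 Z{\left(- 5 \left(-1 - 1\right) \right)} = -6 - -312 = -6 + 312 = 306$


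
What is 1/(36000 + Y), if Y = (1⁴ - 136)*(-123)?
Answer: 1/52605 ≈ 1.9010e-5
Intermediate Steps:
Y = 16605 (Y = (1 - 136)*(-123) = -135*(-123) = 16605)
1/(36000 + Y) = 1/(36000 + 16605) = 1/52605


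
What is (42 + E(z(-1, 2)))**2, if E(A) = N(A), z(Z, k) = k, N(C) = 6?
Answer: 2304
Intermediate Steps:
E(A) = 6
(42 + E(z(-1, 2)))**2 = (42 + 6)**2 = 48**2 = 2304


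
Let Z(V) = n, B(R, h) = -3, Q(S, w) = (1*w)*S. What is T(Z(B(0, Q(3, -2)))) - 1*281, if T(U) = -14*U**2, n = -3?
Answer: -407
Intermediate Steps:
Q(S, w) = S*w (Q(S, w) = w*S = S*w)
Z(V) = -3
T(Z(B(0, Q(3, -2)))) - 1*281 = -14*(-3)**2 - 1*281 = -14*9 - 281 = -126 - 281 = -407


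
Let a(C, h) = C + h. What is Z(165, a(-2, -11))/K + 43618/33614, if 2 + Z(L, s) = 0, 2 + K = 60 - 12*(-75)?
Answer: 10429704/8050553 ≈ 1.2955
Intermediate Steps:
K = 958 (K = -2 + (60 - 12*(-75)) = -2 + (60 + 900) = -2 + 960 = 958)
Z(L, s) = -2 (Z(L, s) = -2 + 0 = -2)
Z(165, a(-2, -11))/K + 43618/33614 = -2/958 + 43618/33614 = -2*1/958 + 43618*(1/33614) = -1/479 + 21809/16807 = 10429704/8050553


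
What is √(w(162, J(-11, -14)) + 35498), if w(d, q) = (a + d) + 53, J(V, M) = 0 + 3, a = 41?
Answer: √35754 ≈ 189.09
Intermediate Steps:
J(V, M) = 3
w(d, q) = 94 + d (w(d, q) = (41 + d) + 53 = 94 + d)
√(w(162, J(-11, -14)) + 35498) = √((94 + 162) + 35498) = √(256 + 35498) = √35754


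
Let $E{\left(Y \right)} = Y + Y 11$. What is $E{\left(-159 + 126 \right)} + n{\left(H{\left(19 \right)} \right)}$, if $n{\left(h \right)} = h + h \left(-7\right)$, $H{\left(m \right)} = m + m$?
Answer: $-624$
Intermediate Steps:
$E{\left(Y \right)} = 12 Y$ ($E{\left(Y \right)} = Y + 11 Y = 12 Y$)
$H{\left(m \right)} = 2 m$
$n{\left(h \right)} = - 6 h$ ($n{\left(h \right)} = h - 7 h = - 6 h$)
$E{\left(-159 + 126 \right)} + n{\left(H{\left(19 \right)} \right)} = 12 \left(-159 + 126\right) - 6 \cdot 2 \cdot 19 = 12 \left(-33\right) - 228 = -396 - 228 = -624$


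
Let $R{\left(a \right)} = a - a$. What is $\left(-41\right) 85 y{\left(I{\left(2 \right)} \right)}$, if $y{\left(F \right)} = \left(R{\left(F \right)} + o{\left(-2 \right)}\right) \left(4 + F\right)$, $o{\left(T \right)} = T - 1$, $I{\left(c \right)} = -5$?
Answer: $-10455$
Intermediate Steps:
$o{\left(T \right)} = -1 + T$
$R{\left(a \right)} = 0$
$y{\left(F \right)} = -12 - 3 F$ ($y{\left(F \right)} = \left(0 - 3\right) \left(4 + F\right) = - 3 \left(4 + F\right) = -12 - 3 F$)
$\left(-41\right) 85 y{\left(I{\left(2 \right)} \right)} = \left(-41\right) 85 \left(-12 - -15\right) = - 3485 \left(-12 + 15\right) = \left(-3485\right) 3 = -10455$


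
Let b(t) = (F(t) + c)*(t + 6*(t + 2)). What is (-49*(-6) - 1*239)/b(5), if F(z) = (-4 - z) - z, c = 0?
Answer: -55/658 ≈ -0.083587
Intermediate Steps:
F(z) = -4 - 2*z
b(t) = (-4 - 2*t)*(12 + 7*t) (b(t) = ((-4 - 2*t) + 0)*(t + 6*(t + 2)) = (-4 - 2*t)*(t + 6*(2 + t)) = (-4 - 2*t)*(t + (12 + 6*t)) = (-4 - 2*t)*(12 + 7*t))
(-49*(-6) - 1*239)/b(5) = (-49*(-6) - 1*239)/(-48 - 52*5 - 14*5²) = (294 - 239)/(-48 - 260 - 14*25) = 55/(-48 - 260 - 350) = 55/(-658) = 55*(-1/658) = -55/658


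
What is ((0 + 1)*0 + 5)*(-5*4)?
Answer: -100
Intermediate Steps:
((0 + 1)*0 + 5)*(-5*4) = (1*0 + 5)*(-20) = (0 + 5)*(-20) = 5*(-20) = -100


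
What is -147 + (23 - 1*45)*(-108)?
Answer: 2229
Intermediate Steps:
-147 + (23 - 1*45)*(-108) = -147 + (23 - 45)*(-108) = -147 - 22*(-108) = -147 + 2376 = 2229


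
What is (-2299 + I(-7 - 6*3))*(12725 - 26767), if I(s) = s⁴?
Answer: -5452873692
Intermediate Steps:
(-2299 + I(-7 - 6*3))*(12725 - 26767) = (-2299 + (-7 - 6*3)⁴)*(12725 - 26767) = (-2299 + (-7 - 18)⁴)*(-14042) = (-2299 + (-25)⁴)*(-14042) = (-2299 + 390625)*(-14042) = 388326*(-14042) = -5452873692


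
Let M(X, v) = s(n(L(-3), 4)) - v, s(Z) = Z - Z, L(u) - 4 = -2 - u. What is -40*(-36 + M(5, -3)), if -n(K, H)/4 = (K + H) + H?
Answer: 1320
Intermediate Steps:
L(u) = 2 - u (L(u) = 4 + (-2 - u) = 2 - u)
n(K, H) = -8*H - 4*K (n(K, H) = -4*((K + H) + H) = -4*((H + K) + H) = -4*(K + 2*H) = -8*H - 4*K)
s(Z) = 0
M(X, v) = -v (M(X, v) = 0 - v = -v)
-40*(-36 + M(5, -3)) = -40*(-36 - 1*(-3)) = -40*(-36 + 3) = -40*(-33) = 1320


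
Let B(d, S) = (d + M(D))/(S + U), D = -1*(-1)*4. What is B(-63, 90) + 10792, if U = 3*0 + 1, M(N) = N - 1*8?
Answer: 982005/91 ≈ 10791.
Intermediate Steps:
D = 4 (D = 1*4 = 4)
M(N) = -8 + N (M(N) = N - 8 = -8 + N)
U = 1 (U = 0 + 1 = 1)
B(d, S) = (-4 + d)/(1 + S) (B(d, S) = (d + (-8 + 4))/(S + 1) = (d - 4)/(1 + S) = (-4 + d)/(1 + S))
B(-63, 90) + 10792 = (-4 - 63)/(1 + 90) + 10792 = -67/91 + 10792 = 982005/91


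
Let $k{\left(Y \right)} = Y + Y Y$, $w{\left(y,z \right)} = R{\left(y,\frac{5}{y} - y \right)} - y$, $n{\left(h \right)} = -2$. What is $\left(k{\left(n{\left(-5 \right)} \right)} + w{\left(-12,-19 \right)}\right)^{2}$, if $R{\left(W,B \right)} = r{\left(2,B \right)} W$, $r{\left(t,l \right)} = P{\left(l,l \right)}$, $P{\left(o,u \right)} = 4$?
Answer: $1156$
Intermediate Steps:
$r{\left(t,l \right)} = 4$
$R{\left(W,B \right)} = 4 W$
$w{\left(y,z \right)} = 3 y$ ($w{\left(y,z \right)} = 4 y - y = 3 y$)
$k{\left(Y \right)} = Y + Y^{2}$
$\left(k{\left(n{\left(-5 \right)} \right)} + w{\left(-12,-19 \right)}\right)^{2} = \left(- 2 \left(1 - 2\right) + 3 \left(-12\right)\right)^{2} = \left(\left(-2\right) \left(-1\right) - 36\right)^{2} = \left(2 - 36\right)^{2} = \left(-34\right)^{2} = 1156$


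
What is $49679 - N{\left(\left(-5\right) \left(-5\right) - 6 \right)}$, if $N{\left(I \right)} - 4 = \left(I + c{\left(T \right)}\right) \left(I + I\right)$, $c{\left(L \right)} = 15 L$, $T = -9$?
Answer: $54083$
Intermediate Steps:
$N{\left(I \right)} = 4 + 2 I \left(-135 + I\right)$ ($N{\left(I \right)} = 4 + \left(I + 15 \left(-9\right)\right) \left(I + I\right) = 4 + \left(I - 135\right) 2 I = 4 + \left(-135 + I\right) 2 I = 4 + 2 I \left(-135 + I\right)$)
$49679 - N{\left(\left(-5\right) \left(-5\right) - 6 \right)} = 49679 - \left(4 - 270 \left(\left(-5\right) \left(-5\right) - 6\right) + 2 \left(\left(-5\right) \left(-5\right) - 6\right)^{2}\right) = 49679 - \left(4 - 270 \left(25 - 6\right) + 2 \left(25 - 6\right)^{2}\right) = 49679 - \left(4 - 5130 + 2 \cdot 19^{2}\right) = 49679 - \left(4 - 5130 + 2 \cdot 361\right) = 49679 - \left(4 - 5130 + 722\right) = 49679 - -4404 = 49679 + 4404 = 54083$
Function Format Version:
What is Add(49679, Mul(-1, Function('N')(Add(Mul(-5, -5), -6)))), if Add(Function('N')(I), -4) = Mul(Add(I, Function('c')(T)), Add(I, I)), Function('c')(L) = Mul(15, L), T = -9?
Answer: 54083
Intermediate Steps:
Function('N')(I) = Add(4, Mul(2, I, Add(-135, I))) (Function('N')(I) = Add(4, Mul(Add(I, Mul(15, -9)), Add(I, I))) = Add(4, Mul(Add(I, -135), Mul(2, I))) = Add(4, Mul(Add(-135, I), Mul(2, I))) = Add(4, Mul(2, I, Add(-135, I))))
Add(49679, Mul(-1, Function('N')(Add(Mul(-5, -5), -6)))) = Add(49679, Mul(-1, Add(4, Mul(-270, Add(Mul(-5, -5), -6)), Mul(2, Pow(Add(Mul(-5, -5), -6), 2))))) = Add(49679, Mul(-1, Add(4, Mul(-270, Add(25, -6)), Mul(2, Pow(Add(25, -6), 2))))) = Add(49679, Mul(-1, Add(4, Mul(-270, 19), Mul(2, Pow(19, 2))))) = Add(49679, Mul(-1, Add(4, -5130, Mul(2, 361)))) = Add(49679, Mul(-1, Add(4, -5130, 722))) = Add(49679, Mul(-1, -4404)) = Add(49679, 4404) = 54083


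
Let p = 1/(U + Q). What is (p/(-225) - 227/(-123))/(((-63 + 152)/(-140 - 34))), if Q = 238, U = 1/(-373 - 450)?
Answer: -193412836756/53605543275 ≈ -3.6081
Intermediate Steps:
U = -1/823 (U = 1/(-823) = -1/823 ≈ -0.0012151)
p = 823/195873 (p = 1/(-1/823 + 238) = 1/(195873/823) = 823/195873 ≈ 0.0042017)
(p/(-225) - 227/(-123))/(((-63 + 152)/(-140 - 34))) = ((823/195873)/(-225) - 227/(-123))/(((-63 + 152)/(-140 - 34))) = ((823/195873)*(-1/225) - 227*(-1/123))/((89/(-174))) = (-823/44071425 + 227/123)/((89*(-1/174))) = 3334704082/(1806928425*(-89/174)) = (3334704082/1806928425)*(-174/89) = -193412836756/53605543275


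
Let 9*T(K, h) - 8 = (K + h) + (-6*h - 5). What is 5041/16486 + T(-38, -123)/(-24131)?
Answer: 1085237459/3580412994 ≈ 0.30310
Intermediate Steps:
T(K, h) = ⅓ - 5*h/9 + K/9 (T(K, h) = 8/9 + ((K + h) + (-6*h - 5))/9 = 8/9 + ((K + h) + (-5 - 6*h))/9 = 8/9 + (-5 + K - 5*h)/9 = 8/9 + (-5/9 - 5*h/9 + K/9) = ⅓ - 5*h/9 + K/9)
5041/16486 + T(-38, -123)/(-24131) = 5041/16486 + (⅓ - 5/9*(-123) + (⅑)*(-38))/(-24131) = 5041*(1/16486) + (⅓ + 205/3 - 38/9)*(-1/24131) = 5041/16486 + (580/9)*(-1/24131) = 5041/16486 - 580/217179 = 1085237459/3580412994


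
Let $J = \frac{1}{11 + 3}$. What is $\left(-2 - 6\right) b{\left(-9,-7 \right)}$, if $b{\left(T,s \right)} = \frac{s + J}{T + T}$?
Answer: $- \frac{194}{63} \approx -3.0794$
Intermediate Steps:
$J = \frac{1}{14} \approx 0.071429$
$b{\left(T,s \right)} = \frac{\frac{1}{14} + s}{2 T}$ ($b{\left(T,s \right)} = \frac{s + \frac{1}{14}}{T + T} = \frac{\frac{1}{14} + s}{2 T}$)
$\left(-2 - 6\right) b{\left(-9,-7 \right)} = \left(-2 - 6\right) \frac{1 + 14 \left(-7\right)}{28 \left(-9\right)} = \left(-2 - 6\right) \frac{1}{28} \left(- \frac{1}{9}\right) \left(1 - 98\right) = - 8 \cdot \frac{1}{28} \left(- \frac{1}{9}\right) \left(-97\right) = \left(-8\right) \frac{97}{252} = - \frac{194}{63}$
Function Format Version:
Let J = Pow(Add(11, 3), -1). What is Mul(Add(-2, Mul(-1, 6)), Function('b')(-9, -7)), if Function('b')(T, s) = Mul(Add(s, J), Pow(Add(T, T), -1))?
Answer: Rational(-194, 63) ≈ -3.0794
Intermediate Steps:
J = Rational(1, 14) (J = Pow(14, -1) = Rational(1, 14) ≈ 0.071429)
Function('b')(T, s) = Mul(Rational(1, 2), Pow(T, -1), Add(Rational(1, 14), s)) (Function('b')(T, s) = Mul(Add(s, Rational(1, 14)), Pow(Add(T, T), -1)) = Mul(Add(Rational(1, 14), s), Pow(Mul(2, T), -1)) = Mul(Add(Rational(1, 14), s), Mul(Rational(1, 2), Pow(T, -1))) = Mul(Rational(1, 2), Pow(T, -1), Add(Rational(1, 14), s)))
Mul(Add(-2, Mul(-1, 6)), Function('b')(-9, -7)) = Mul(Add(-2, Mul(-1, 6)), Mul(Rational(1, 28), Pow(-9, -1), Add(1, Mul(14, -7)))) = Mul(Add(-2, -6), Mul(Rational(1, 28), Rational(-1, 9), Add(1, -98))) = Mul(-8, Mul(Rational(1, 28), Rational(-1, 9), -97)) = Mul(-8, Rational(97, 252)) = Rational(-194, 63)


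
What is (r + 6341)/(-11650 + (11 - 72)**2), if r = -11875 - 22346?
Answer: 27880/7929 ≈ 3.5162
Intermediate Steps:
r = -34221
(r + 6341)/(-11650 + (11 - 72)**2) = (-34221 + 6341)/(-11650 + (11 - 72)**2) = -27880/(-11650 + (-61)**2) = -27880/(-11650 + 3721) = -27880/(-7929) = -27880*(-1/7929) = 27880/7929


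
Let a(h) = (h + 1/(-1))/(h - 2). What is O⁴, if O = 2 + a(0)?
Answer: 625/16 ≈ 39.063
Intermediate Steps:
a(h) = (-1 + h)/(-2 + h) (a(h) = (h - 1)/(-2 + h) = (-1 + h)/(-2 + h))
O = 5/2 (O = 2 + (-1 + 0)/(-2 + 0) = 2 - 1/(-2) = 2 - ½*(-1) = 2 + ½ = 5/2 ≈ 2.5000)
O⁴ = (5/2)⁴ = 625/16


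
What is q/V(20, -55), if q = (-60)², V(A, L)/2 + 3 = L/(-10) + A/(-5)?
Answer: -1200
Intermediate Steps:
V(A, L) = -6 - 2*A/5 - L/5 (V(A, L) = -6 + 2*(L/(-10) + A/(-5)) = -6 + 2*(L*(-⅒) + A*(-⅕)) = -6 + 2*(-L/10 - A/5) = -6 + 2*(-A/5 - L/10) = -6 + (-2*A/5 - L/5) = -6 - 2*A/5 - L/5)
q = 3600
q/V(20, -55) = 3600/(-6 - ⅖*20 - ⅕*(-55)) = 3600/(-6 - 8 + 11) = 3600/(-3) = 3600*(-⅓) = -1200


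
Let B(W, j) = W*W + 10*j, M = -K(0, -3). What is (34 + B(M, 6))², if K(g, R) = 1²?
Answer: 9025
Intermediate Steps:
K(g, R) = 1
M = -1 (M = -1*1 = -1)
B(W, j) = W² + 10*j
(34 + B(M, 6))² = (34 + ((-1)² + 10*6))² = (34 + (1 + 60))² = (34 + 61)² = 95² = 9025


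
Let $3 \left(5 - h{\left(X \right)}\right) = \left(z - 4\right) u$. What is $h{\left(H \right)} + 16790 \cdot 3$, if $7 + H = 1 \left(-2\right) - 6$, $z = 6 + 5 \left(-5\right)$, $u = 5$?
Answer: $\frac{151240}{3} \approx 50413.0$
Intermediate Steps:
$z = -19$ ($z = 6 - 25 = -19$)
$H = -15$ ($H = -7 + \left(1 \left(-2\right) - 6\right) = -7 - 8 = -15$)
$h{\left(X \right)} = \frac{130}{3}$ ($h{\left(X \right)} = 5 - \frac{\left(-19 - 4\right) 5}{3} = 5 - \frac{\left(-23\right) 5}{3} = 5 - - \frac{115}{3} = 5 + \frac{115}{3} = \frac{130}{3}$)
$h{\left(H \right)} + 16790 \cdot 3 = \frac{130}{3} + 16790 \cdot 3 = \frac{130}{3} + 50370 = \frac{151240}{3}$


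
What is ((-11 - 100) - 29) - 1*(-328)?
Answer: 188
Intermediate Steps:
((-11 - 100) - 29) - 1*(-328) = (-111 - 29) + 328 = -140 + 328 = 188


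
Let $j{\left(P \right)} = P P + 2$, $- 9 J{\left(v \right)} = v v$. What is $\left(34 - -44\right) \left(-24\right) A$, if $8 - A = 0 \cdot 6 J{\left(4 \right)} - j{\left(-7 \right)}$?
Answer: $-110448$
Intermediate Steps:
$J{\left(v \right)} = - \frac{v^{2}}{9}$ ($J{\left(v \right)} = - \frac{v v}{9} = - \frac{v^{2}}{9}$)
$j{\left(P \right)} = 2 + P^{2}$ ($j{\left(P \right)} = P^{2} + 2 = 2 + P^{2}$)
$A = 59$ ($A = 8 - \left(0 \cdot 6 \left(- \frac{4^{2}}{9}\right) - \left(2 + \left(-7\right)^{2}\right)\right) = 8 - \left(0 \left(\left(- \frac{1}{9}\right) 16\right) - \left(2 + 49\right)\right) = 8 - \left(0 \left(- \frac{16}{9}\right) - 51\right) = 8 - \left(0 - 51\right) = 8 - -51 = 8 + 51 = 59$)
$\left(34 - -44\right) \left(-24\right) A = \left(34 - -44\right) \left(-24\right) 59 = \left(34 + 44\right) \left(-24\right) 59 = 78 \left(-24\right) 59 = \left(-1872\right) 59 = -110448$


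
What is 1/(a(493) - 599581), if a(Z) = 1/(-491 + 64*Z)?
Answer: -31061/18623585440 ≈ -1.6678e-6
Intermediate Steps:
1/(a(493) - 599581) = 1/(1/(-491 + 64*493) - 599581) = 1/(1/(-491 + 31552) - 599581) = 1/(1/31061 - 599581) = 1/(-18623585440/31061) = -31061/18623585440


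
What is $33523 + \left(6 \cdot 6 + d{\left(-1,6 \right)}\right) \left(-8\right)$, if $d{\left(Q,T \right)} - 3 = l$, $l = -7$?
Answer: $33267$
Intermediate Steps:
$d{\left(Q,T \right)} = -4$ ($d{\left(Q,T \right)} = 3 - 7 = -4$)
$33523 + \left(6 \cdot 6 + d{\left(-1,6 \right)}\right) \left(-8\right) = 33523 + \left(6 \cdot 6 - 4\right) \left(-8\right) = 33523 + \left(36 - 4\right) \left(-8\right) = 33523 + 32 \left(-8\right) = 33523 - 256 = 33267$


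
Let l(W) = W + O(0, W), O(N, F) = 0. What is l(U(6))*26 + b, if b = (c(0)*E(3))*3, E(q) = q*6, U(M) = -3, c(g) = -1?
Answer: -132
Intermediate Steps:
E(q) = 6*q
l(W) = W (l(W) = W + 0 = W)
b = -54 (b = -6*3*3 = -1*18*3 = -18*3 = -54)
l(U(6))*26 + b = -3*26 - 54 = -78 - 54 = -132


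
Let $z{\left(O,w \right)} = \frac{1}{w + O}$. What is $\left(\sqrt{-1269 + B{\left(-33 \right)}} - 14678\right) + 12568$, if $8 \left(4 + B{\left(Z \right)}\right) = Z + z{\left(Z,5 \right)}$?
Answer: $-2110 + \frac{i \sqrt{4005078}}{56} \approx -2110.0 + 35.737 i$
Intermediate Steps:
$z{\left(O,w \right)} = \frac{1}{O + w}$
$B{\left(Z \right)} = -4 + \frac{Z}{8} + \frac{1}{8 \left(5 + Z\right)}$ ($B{\left(Z \right)} = -4 + \frac{Z + \frac{1}{Z + 5}}{8} = -4 + \frac{Z + \frac{1}{5 + Z}}{8} = -4 + \left(\frac{Z}{8} + \frac{1}{8 \left(5 + Z\right)}\right) = -4 + \frac{Z}{8} + \frac{1}{8 \left(5 + Z\right)}$)
$\left(\sqrt{-1269 + B{\left(-33 \right)}} - 14678\right) + 12568 = \left(\sqrt{-1269 + \frac{1 + \left(-32 - 33\right) \left(5 - 33\right)}{8 \left(5 - 33\right)}} - 14678\right) + 12568 = \left(\sqrt{-1269 + \frac{1 - -1820}{8 \left(-28\right)}} - 14678\right) + 12568 = \left(\sqrt{-1269 + \frac{1}{8} \left(- \frac{1}{28}\right) \left(1 + 1820\right)} - 14678\right) + 12568 = \left(\sqrt{-1269 + \frac{1}{8} \left(- \frac{1}{28}\right) 1821} - 14678\right) + 12568 = \left(\sqrt{-1269 - \frac{1821}{224}} - 14678\right) + 12568 = \left(\sqrt{- \frac{286077}{224}} - 14678\right) + 12568 = \left(\frac{i \sqrt{4005078}}{56} - 14678\right) + 12568 = \left(-14678 + \frac{i \sqrt{4005078}}{56}\right) + 12568 = -2110 + \frac{i \sqrt{4005078}}{56}$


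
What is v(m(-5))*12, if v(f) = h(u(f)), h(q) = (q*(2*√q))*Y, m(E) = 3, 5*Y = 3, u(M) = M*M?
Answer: 1944/5 ≈ 388.80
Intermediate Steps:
u(M) = M²
Y = ⅗ (Y = (⅕)*3 = ⅗ ≈ 0.60000)
h(q) = 6*q^(3/2)/5 (h(q) = (q*(2*√q))*(⅗) = (2*q^(3/2))*(⅗) = 6*q^(3/2)/5)
v(f) = 6*(f²)^(3/2)/5
v(m(-5))*12 = (6*(3²)^(3/2)/5)*12 = (6*9^(3/2)/5)*12 = ((6/5)*27)*12 = (162/5)*12 = 1944/5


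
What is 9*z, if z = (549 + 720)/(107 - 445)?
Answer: -11421/338 ≈ -33.790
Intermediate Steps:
z = -1269/338 (z = 1269/(-338) = 1269*(-1/338) = -1269/338 ≈ -3.7544)
9*z = 9*(-1269/338) = -11421/338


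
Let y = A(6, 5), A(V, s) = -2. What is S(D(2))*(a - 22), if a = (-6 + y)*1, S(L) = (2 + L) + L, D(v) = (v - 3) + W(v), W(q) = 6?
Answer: -360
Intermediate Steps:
y = -2
D(v) = 3 + v (D(v) = (v - 3) + 6 = (-3 + v) + 6 = 3 + v)
S(L) = 2 + 2*L
a = -8 (a = (-6 - 2)*1 = -8*1 = -8)
S(D(2))*(a - 22) = (2 + 2*(3 + 2))*(-8 - 22) = (2 + 2*5)*(-30) = (2 + 10)*(-30) = 12*(-30) = -360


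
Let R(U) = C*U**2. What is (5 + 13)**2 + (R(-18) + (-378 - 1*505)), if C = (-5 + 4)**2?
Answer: -235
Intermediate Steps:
C = 1 (C = (-1)**2 = 1)
R(U) = U**2 (R(U) = 1*U**2 = U**2)
(5 + 13)**2 + (R(-18) + (-378 - 1*505)) = (5 + 13)**2 + ((-18)**2 + (-378 - 1*505)) = 18**2 + (324 + (-378 - 505)) = 324 + (324 - 883) = 324 - 559 = -235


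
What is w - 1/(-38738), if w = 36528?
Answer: 1415021665/38738 ≈ 36528.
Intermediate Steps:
w - 1/(-38738) = 36528 - 1/(-38738) = 36528 - 1*(-1/38738) = 36528 + 1/38738 = 1415021665/38738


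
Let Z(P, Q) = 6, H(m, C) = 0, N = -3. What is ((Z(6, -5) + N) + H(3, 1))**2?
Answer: 9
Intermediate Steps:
((Z(6, -5) + N) + H(3, 1))**2 = ((6 - 3) + 0)**2 = (3 + 0)**2 = 3**2 = 9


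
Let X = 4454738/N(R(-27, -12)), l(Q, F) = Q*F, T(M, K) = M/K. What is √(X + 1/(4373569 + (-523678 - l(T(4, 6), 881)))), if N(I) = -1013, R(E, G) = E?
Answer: I*√601780995153337899449197/11698033843 ≈ 66.314*I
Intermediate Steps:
l(Q, F) = F*Q
X = -4454738/1013 (X = 4454738/(-1013) = 4454738*(-1/1013) = -4454738/1013 ≈ -4397.6)
√(X + 1/(4373569 + (-523678 - l(T(4, 6), 881)))) = √(-4454738/1013 + 1/(4373569 + (-523678 - 881*4/6))) = √(-4454738/1013 + 1/(4373569 + (-523678 - 881*4*(⅙)))) = √(-4454738/1013 + 1/(4373569 + (-523678 - 881*2/3))) = √(-4454738/1013 + 1/(4373569 + (-523678 - 1*1762/3))) = √(-4454738/1013 + 1/(4373569 + (-523678 - 1762/3))) = √(-4454738/1013 + 1/(4373569 - 1572796/3)) = √(-4454738/1013 + 1/(11547911/3)) = √(-4454738/1013 + 3/11547911) = √(-51442917949279/11698033843) = I*√601780995153337899449197/11698033843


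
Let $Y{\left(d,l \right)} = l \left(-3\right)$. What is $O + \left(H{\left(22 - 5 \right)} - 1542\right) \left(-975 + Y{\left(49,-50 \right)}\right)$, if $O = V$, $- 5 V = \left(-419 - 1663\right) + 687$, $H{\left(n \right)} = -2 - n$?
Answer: $1288104$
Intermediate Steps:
$Y{\left(d,l \right)} = - 3 l$
$V = 279$ ($V = - \frac{\left(-419 - 1663\right) + 687}{5} = - \frac{-2082 + 687}{5} = \left(- \frac{1}{5}\right) \left(-1395\right) = 279$)
$O = 279$
$O + \left(H{\left(22 - 5 \right)} - 1542\right) \left(-975 + Y{\left(49,-50 \right)}\right) = 279 + \left(\left(-2 - \left(22 - 5\right)\right) - 1542\right) \left(-975 - -150\right) = 279 + \left(\left(-2 - \left(22 - 5\right)\right) - 1542\right) \left(-975 + 150\right) = 279 + \left(\left(-2 - 17\right) - 1542\right) \left(-825\right) = 279 + \left(-19 - 1542\right) \left(-825\right) = 279 - -1287825 = 279 + 1287825 = 1288104$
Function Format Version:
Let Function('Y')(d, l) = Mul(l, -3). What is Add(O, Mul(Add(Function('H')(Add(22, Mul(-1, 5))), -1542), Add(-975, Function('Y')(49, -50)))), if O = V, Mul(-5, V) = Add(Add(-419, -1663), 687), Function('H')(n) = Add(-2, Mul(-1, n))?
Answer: 1288104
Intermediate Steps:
Function('Y')(d, l) = Mul(-3, l)
V = 279 (V = Mul(Rational(-1, 5), Add(Add(-419, -1663), 687)) = Mul(Rational(-1, 5), Add(-2082, 687)) = Mul(Rational(-1, 5), -1395) = 279)
O = 279
Add(O, Mul(Add(Function('H')(Add(22, Mul(-1, 5))), -1542), Add(-975, Function('Y')(49, -50)))) = Add(279, Mul(Add(Add(-2, Mul(-1, Add(22, Mul(-1, 5)))), -1542), Add(-975, Mul(-3, -50)))) = Add(279, Mul(Add(Add(-2, Mul(-1, Add(22, -5))), -1542), Add(-975, 150))) = Add(279, Mul(Add(Add(-2, Mul(-1, 17)), -1542), -825)) = Add(279, Mul(Add(Add(-2, -17), -1542), -825)) = Add(279, Mul(Add(-19, -1542), -825)) = Add(279, Mul(-1561, -825)) = Add(279, 1287825) = 1288104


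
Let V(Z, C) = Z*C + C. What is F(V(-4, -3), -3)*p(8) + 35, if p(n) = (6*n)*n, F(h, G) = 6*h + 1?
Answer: 21155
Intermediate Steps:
V(Z, C) = C + C*Z (V(Z, C) = C*Z + C = C + C*Z)
F(h, G) = 1 + 6*h
p(n) = 6*n**2
F(V(-4, -3), -3)*p(8) + 35 = (1 + 6*(-3*(1 - 4)))*(6*8**2) + 35 = (1 + 6*(-3*(-3)))*(6*64) + 35 = (1 + 6*9)*384 + 35 = (1 + 54)*384 + 35 = 55*384 + 35 = 21120 + 35 = 21155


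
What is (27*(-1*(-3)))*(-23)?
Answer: -1863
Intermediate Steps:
(27*(-1*(-3)))*(-23) = (27*3)*(-23) = 81*(-23) = -1863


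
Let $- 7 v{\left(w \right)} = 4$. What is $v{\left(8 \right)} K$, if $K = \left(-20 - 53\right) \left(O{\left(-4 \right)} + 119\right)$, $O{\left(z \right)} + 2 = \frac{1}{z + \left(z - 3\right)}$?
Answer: $\frac{375512}{77} \approx 4876.8$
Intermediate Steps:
$O{\left(z \right)} = -2 + \frac{1}{-3 + 2 z}$ ($O{\left(z \right)} = -2 + \frac{1}{z + \left(z - 3\right)} = -2 + \frac{1}{z + \left(-3 + z\right)} = -2 + \frac{1}{-3 + 2 z}$)
$v{\left(w \right)} = - \frac{4}{7}$ ($v{\left(w \right)} = \left(- \frac{1}{7}\right) 4 = - \frac{4}{7}$)
$K = - \frac{93878}{11}$ ($K = \left(-20 - 53\right) \left(\frac{7 - -16}{-3 + 2 \left(-4\right)} + 119\right) = - 73 \left(\frac{7 + 16}{-3 - 8} + 119\right) = - 73 \left(\frac{1}{-11} \cdot 23 + 119\right) = - 73 \left(\left(- \frac{1}{11}\right) 23 + 119\right) = - 73 \left(- \frac{23}{11} + 119\right) = \left(-73\right) \frac{1286}{11} = - \frac{93878}{11} \approx -8534.4$)
$v{\left(8 \right)} K = \left(- \frac{4}{7}\right) \left(- \frac{93878}{11}\right) = \frac{375512}{77}$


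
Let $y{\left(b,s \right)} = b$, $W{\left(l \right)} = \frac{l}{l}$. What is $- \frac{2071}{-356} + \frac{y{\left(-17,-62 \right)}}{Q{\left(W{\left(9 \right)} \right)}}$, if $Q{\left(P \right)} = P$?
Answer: $- \frac{3981}{356} \approx -11.183$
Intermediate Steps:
$W{\left(l \right)} = 1$
$- \frac{2071}{-356} + \frac{y{\left(-17,-62 \right)}}{Q{\left(W{\left(9 \right)} \right)}} = - \frac{2071}{-356} - \frac{17}{1} = \left(-2071\right) \left(- \frac{1}{356}\right) - 17 = \frac{2071}{356} - 17 = - \frac{3981}{356}$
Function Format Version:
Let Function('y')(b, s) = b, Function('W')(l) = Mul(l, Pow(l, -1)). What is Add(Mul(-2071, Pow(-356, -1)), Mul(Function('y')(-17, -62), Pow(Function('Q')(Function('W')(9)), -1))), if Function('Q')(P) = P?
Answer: Rational(-3981, 356) ≈ -11.183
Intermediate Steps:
Function('W')(l) = 1
Add(Mul(-2071, Pow(-356, -1)), Mul(Function('y')(-17, -62), Pow(Function('Q')(Function('W')(9)), -1))) = Add(Mul(-2071, Pow(-356, -1)), Mul(-17, Pow(1, -1))) = Add(Mul(-2071, Rational(-1, 356)), Mul(-17, 1)) = Add(Rational(2071, 356), -17) = Rational(-3981, 356)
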